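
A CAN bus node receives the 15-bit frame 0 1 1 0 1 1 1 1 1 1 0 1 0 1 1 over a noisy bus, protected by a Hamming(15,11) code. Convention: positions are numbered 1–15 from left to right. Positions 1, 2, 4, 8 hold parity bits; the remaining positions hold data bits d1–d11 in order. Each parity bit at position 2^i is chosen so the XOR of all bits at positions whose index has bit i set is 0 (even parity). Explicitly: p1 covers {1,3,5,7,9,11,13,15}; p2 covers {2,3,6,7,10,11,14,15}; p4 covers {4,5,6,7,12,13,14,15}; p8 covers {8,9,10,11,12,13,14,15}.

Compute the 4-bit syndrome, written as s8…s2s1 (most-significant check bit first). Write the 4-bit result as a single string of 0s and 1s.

0011

s1 (pos 1,3,5,7,9,11,13,15): 0⊕1⊕1⊕1⊕1⊕0⊕0⊕1 = 1
s2 (pos 2,3,6,7,10,11,14,15): 1⊕1⊕1⊕1⊕1⊕0⊕1⊕1 = 1
s4 (pos 4,5,6,7,12,13,14,15): 0⊕1⊕1⊕1⊕1⊕0⊕1⊕1 = 0
s8 (pos 8,9,10,11,12,13,14,15): 1⊕1⊕1⊕0⊕1⊕0⊕1⊕1 = 0
Syndrome s8…s1 = 0011 → error at position 3.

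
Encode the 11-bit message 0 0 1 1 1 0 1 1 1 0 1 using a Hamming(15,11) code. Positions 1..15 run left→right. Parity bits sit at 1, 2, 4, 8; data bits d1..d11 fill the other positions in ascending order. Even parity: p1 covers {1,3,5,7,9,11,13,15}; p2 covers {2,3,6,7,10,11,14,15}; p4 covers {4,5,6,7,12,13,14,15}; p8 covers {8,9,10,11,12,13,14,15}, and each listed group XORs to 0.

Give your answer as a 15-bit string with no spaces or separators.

Place data at non-parity positions: p1 p2 0 p4 0 1 1 p8 1 0 1 1 1 0 1
p1 (pos 1,3,5,7,9,11,13,15): XOR of data positions = 0⊕0⊕1⊕1⊕1⊕1⊕1 = 1
p2 (pos 2,3,6,7,10,11,14,15): XOR of data positions = 0⊕1⊕1⊕0⊕1⊕0⊕1 = 0
p4 (pos 4,5,6,7,12,13,14,15): XOR of data positions = 0⊕1⊕1⊕1⊕1⊕0⊕1 = 1
p8 (pos 8,9,10,11,12,13,14,15): XOR of data positions = 1⊕0⊕1⊕1⊕1⊕0⊕1 = 1
Codeword: 100101111011101

100101111011101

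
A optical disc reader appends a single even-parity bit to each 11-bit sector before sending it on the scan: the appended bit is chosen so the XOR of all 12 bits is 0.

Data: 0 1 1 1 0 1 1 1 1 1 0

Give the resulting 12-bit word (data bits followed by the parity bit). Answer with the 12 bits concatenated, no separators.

XOR of the 11 data bits: 0⊕1⊕1⊕1⊕0⊕1⊕1⊕1⊕1⊕1⊕0 = 0
Parity bit = 0 (so all 12 bits XOR to 0).

011101111100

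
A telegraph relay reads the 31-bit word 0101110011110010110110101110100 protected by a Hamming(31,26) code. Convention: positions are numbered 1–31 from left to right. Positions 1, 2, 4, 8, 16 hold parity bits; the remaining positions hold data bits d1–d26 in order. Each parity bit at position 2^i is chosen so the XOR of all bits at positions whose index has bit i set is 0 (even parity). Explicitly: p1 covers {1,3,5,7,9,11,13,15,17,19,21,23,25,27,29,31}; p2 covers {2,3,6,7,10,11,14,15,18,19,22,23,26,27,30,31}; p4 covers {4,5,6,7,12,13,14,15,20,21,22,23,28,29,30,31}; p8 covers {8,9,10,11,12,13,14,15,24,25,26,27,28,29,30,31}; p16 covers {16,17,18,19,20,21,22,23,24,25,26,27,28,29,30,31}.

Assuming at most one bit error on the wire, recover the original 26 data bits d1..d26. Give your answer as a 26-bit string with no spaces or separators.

01101111001110110101110110

s1 (pos 1,3,5,7,9,11,13,15,17,19,21,23,25,27,29,31): 0⊕0⊕1⊕0⊕1⊕1⊕0⊕1⊕1⊕0⊕1⊕1⊕1⊕1⊕1⊕0 = 0
s2 (pos 2,3,6,7,10,11,14,15,18,19,22,23,26,27,30,31): 1⊕0⊕1⊕0⊕1⊕1⊕0⊕1⊕1⊕0⊕0⊕1⊕1⊕1⊕0⊕0 = 1
s4 (pos 4,5,6,7,12,13,14,15,20,21,22,23,28,29,30,31): 1⊕1⊕1⊕0⊕1⊕0⊕0⊕1⊕1⊕1⊕0⊕1⊕0⊕1⊕0⊕0 = 1
s8 (pos 8,9,10,11,12,13,14,15,24,25,26,27,28,29,30,31): 0⊕1⊕1⊕1⊕1⊕0⊕0⊕1⊕0⊕1⊕1⊕1⊕0⊕1⊕0⊕0 = 1
s16 (pos 16,17,18,19,20,21,22,23,24,25,26,27,28,29,30,31): 0⊕1⊕1⊕0⊕1⊕1⊕0⊕1⊕0⊕1⊕1⊕1⊕0⊕1⊕0⊕0 = 1
Syndrome s16…s1 = 11110 → error at position 30.
Flip position 30: 0101110011110010110110101110100 → 0101110011110010110110101110110
Read data bits from positions 3,5,6,7,9,10,11,12,13,14,15,17,18,19,20,21,22,23,24,25,26,27,28,29,30,31: 01101111001110110101110110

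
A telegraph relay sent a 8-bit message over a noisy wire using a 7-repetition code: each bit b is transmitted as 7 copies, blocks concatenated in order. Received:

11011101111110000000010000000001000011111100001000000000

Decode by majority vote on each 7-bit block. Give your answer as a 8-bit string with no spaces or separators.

Block 1 (1101110): 5 ones → 1
Block 2 (1111110): 6 ones → 1
Block 3 (0000000): 0 ones → 0
Block 4 (1000000): 1 one → 0
Block 5 (0001000): 1 one → 0
Block 6 (0111111): 6 ones → 1
Block 7 (0000100): 1 one → 0
Block 8 (0000000): 0 ones → 0

11000100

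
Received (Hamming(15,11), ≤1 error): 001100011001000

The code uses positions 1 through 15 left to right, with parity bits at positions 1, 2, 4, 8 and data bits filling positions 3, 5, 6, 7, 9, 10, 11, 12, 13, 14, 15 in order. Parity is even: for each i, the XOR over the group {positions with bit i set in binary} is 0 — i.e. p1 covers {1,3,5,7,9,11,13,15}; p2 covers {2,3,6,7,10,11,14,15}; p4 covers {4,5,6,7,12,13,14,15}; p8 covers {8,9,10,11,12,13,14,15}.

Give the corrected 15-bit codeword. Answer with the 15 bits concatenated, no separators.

001100011101000

s1 (pos 1,3,5,7,9,11,13,15): 0⊕1⊕0⊕0⊕1⊕0⊕0⊕0 = 0
s2 (pos 2,3,6,7,10,11,14,15): 0⊕1⊕0⊕0⊕0⊕0⊕0⊕0 = 1
s4 (pos 4,5,6,7,12,13,14,15): 1⊕0⊕0⊕0⊕1⊕0⊕0⊕0 = 0
s8 (pos 8,9,10,11,12,13,14,15): 1⊕1⊕0⊕0⊕1⊕0⊕0⊕0 = 1
Syndrome s8…s1 = 1010 → error at position 10.
Flip position 10: 001100011001000 → 001100011101000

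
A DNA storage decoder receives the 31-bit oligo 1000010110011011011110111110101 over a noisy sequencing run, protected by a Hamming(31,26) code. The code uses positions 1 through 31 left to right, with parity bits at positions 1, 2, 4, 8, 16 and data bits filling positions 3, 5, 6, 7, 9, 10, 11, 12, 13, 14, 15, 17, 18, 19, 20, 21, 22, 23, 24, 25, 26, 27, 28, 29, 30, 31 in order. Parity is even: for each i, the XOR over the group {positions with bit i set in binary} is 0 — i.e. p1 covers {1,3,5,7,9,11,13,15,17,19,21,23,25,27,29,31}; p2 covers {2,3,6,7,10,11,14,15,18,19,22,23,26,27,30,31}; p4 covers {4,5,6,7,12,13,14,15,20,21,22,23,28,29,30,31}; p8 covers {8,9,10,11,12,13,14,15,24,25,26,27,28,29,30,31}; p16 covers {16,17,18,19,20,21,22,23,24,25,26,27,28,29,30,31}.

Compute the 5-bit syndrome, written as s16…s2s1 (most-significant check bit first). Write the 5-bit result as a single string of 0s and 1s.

s1 (pos 1,3,5,7,9,11,13,15,17,19,21,23,25,27,29,31): 1⊕0⊕0⊕0⊕1⊕0⊕1⊕1⊕0⊕1⊕1⊕1⊕1⊕1⊕1⊕1 = 1
s2 (pos 2,3,6,7,10,11,14,15,18,19,22,23,26,27,30,31): 0⊕0⊕1⊕0⊕0⊕0⊕0⊕1⊕1⊕1⊕0⊕1⊕1⊕1⊕0⊕1 = 0
s4 (pos 4,5,6,7,12,13,14,15,20,21,22,23,28,29,30,31): 0⊕0⊕1⊕0⊕1⊕1⊕0⊕1⊕1⊕1⊕0⊕1⊕0⊕1⊕0⊕1 = 1
s8 (pos 8,9,10,11,12,13,14,15,24,25,26,27,28,29,30,31): 1⊕1⊕0⊕0⊕1⊕1⊕0⊕1⊕1⊕1⊕1⊕1⊕0⊕1⊕0⊕1 = 1
s16 (pos 16,17,18,19,20,21,22,23,24,25,26,27,28,29,30,31): 1⊕0⊕1⊕1⊕1⊕1⊕0⊕1⊕1⊕1⊕1⊕1⊕0⊕1⊕0⊕1 = 0
Syndrome s16…s1 = 01101 → error at position 13.

01101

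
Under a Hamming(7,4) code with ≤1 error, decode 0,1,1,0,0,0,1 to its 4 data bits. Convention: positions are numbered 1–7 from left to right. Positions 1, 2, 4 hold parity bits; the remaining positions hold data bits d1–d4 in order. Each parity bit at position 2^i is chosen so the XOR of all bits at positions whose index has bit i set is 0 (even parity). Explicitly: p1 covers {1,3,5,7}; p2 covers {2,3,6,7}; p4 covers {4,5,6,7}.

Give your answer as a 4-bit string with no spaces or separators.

1011

s1 (pos 1,3,5,7): 0⊕1⊕0⊕1 = 0
s2 (pos 2,3,6,7): 1⊕1⊕0⊕1 = 1
s4 (pos 4,5,6,7): 0⊕0⊕0⊕1 = 1
Syndrome s4…s1 = 110 → error at position 6.
Flip position 6: 0110001 → 0110011
Read data bits from positions 3,5,6,7: 1011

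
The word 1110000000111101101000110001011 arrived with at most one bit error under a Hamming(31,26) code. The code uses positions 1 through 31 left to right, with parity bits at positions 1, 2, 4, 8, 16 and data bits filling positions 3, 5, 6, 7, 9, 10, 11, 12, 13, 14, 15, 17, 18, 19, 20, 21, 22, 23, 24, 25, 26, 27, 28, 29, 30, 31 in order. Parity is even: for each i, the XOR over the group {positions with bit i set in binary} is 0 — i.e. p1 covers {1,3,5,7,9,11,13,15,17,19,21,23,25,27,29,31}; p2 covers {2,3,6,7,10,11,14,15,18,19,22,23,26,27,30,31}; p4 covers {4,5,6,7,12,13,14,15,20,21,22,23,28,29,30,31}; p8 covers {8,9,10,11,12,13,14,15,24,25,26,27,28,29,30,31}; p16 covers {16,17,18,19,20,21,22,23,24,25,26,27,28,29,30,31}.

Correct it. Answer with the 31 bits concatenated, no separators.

1111000000111101101000110001011

s1 (pos 1,3,5,7,9,11,13,15,17,19,21,23,25,27,29,31): 1⊕1⊕0⊕0⊕0⊕1⊕1⊕0⊕1⊕1⊕0⊕1⊕0⊕0⊕0⊕1 = 0
s2 (pos 2,3,6,7,10,11,14,15,18,19,22,23,26,27,30,31): 1⊕1⊕0⊕0⊕0⊕1⊕1⊕0⊕0⊕1⊕0⊕1⊕0⊕0⊕1⊕1 = 0
s4 (pos 4,5,6,7,12,13,14,15,20,21,22,23,28,29,30,31): 0⊕0⊕0⊕0⊕1⊕1⊕1⊕0⊕0⊕0⊕0⊕1⊕1⊕0⊕1⊕1 = 1
s8 (pos 8,9,10,11,12,13,14,15,24,25,26,27,28,29,30,31): 0⊕0⊕0⊕1⊕1⊕1⊕1⊕0⊕1⊕0⊕0⊕0⊕1⊕0⊕1⊕1 = 0
s16 (pos 16,17,18,19,20,21,22,23,24,25,26,27,28,29,30,31): 1⊕1⊕0⊕1⊕0⊕0⊕0⊕1⊕1⊕0⊕0⊕0⊕1⊕0⊕1⊕1 = 0
Syndrome s16…s1 = 00100 → error at position 4.
Flip position 4: 1110000000111101101000110001011 → 1111000000111101101000110001011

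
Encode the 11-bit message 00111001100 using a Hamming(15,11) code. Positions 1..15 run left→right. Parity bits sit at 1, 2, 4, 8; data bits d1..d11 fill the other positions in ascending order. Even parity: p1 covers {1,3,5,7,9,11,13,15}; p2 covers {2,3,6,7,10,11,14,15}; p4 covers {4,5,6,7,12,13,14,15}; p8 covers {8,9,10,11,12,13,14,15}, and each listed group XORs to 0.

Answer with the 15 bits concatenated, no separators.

100001111001100

Place data at non-parity positions: p1 p2 0 p4 0 1 1 p8 1 0 0 1 1 0 0
p1 (pos 1,3,5,7,9,11,13,15): XOR of data positions = 0⊕0⊕1⊕1⊕0⊕1⊕0 = 1
p2 (pos 2,3,6,7,10,11,14,15): XOR of data positions = 0⊕1⊕1⊕0⊕0⊕0⊕0 = 0
p4 (pos 4,5,6,7,12,13,14,15): XOR of data positions = 0⊕1⊕1⊕1⊕1⊕0⊕0 = 0
p8 (pos 8,9,10,11,12,13,14,15): XOR of data positions = 1⊕0⊕0⊕1⊕1⊕0⊕0 = 1
Codeword: 100001111001100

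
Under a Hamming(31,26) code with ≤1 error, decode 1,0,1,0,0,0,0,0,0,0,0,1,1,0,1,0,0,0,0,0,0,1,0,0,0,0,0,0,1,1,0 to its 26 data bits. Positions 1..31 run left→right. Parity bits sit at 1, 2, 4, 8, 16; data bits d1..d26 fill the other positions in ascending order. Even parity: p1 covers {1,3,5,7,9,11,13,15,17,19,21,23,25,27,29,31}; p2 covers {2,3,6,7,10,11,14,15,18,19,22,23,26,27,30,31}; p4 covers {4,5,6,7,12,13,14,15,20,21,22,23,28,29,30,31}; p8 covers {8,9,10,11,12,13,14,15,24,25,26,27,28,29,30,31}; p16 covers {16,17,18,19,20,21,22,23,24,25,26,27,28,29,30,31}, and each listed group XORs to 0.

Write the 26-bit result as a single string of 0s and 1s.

s1 (pos 1,3,5,7,9,11,13,15,17,19,21,23,25,27,29,31): 1⊕1⊕0⊕0⊕0⊕0⊕1⊕1⊕0⊕0⊕0⊕0⊕0⊕0⊕1⊕0 = 1
s2 (pos 2,3,6,7,10,11,14,15,18,19,22,23,26,27,30,31): 0⊕1⊕0⊕0⊕0⊕0⊕0⊕1⊕0⊕0⊕1⊕0⊕0⊕0⊕1⊕0 = 0
s4 (pos 4,5,6,7,12,13,14,15,20,21,22,23,28,29,30,31): 0⊕0⊕0⊕0⊕1⊕1⊕0⊕1⊕0⊕0⊕1⊕0⊕0⊕1⊕1⊕0 = 0
s8 (pos 8,9,10,11,12,13,14,15,24,25,26,27,28,29,30,31): 0⊕0⊕0⊕0⊕1⊕1⊕0⊕1⊕0⊕0⊕0⊕0⊕0⊕1⊕1⊕0 = 1
s16 (pos 16,17,18,19,20,21,22,23,24,25,26,27,28,29,30,31): 0⊕0⊕0⊕0⊕0⊕0⊕1⊕0⊕0⊕0⊕0⊕0⊕0⊕1⊕1⊕0 = 1
Syndrome s16…s1 = 11001 → error at position 25.
Flip position 25: 1010000000011010000001000000110 → 1010000000011010000001001000110
Read data bits from positions 3,5,6,7,9,10,11,12,13,14,15,17,18,19,20,21,22,23,24,25,26,27,28,29,30,31: 10000001101000001001000110

10000001101000001001000110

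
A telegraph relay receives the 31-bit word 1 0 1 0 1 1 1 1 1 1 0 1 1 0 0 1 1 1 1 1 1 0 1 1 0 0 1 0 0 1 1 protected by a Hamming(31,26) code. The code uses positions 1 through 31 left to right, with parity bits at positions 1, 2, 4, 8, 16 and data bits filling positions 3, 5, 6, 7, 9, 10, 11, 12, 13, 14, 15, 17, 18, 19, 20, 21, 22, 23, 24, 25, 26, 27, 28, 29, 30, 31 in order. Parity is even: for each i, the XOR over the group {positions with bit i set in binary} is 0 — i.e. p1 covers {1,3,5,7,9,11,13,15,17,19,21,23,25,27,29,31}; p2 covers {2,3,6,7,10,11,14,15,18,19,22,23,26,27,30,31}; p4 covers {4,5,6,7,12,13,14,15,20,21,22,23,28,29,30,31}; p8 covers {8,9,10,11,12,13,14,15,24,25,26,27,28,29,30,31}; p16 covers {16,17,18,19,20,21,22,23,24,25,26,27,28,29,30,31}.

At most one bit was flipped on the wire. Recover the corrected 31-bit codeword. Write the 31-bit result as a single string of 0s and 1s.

s1 (pos 1,3,5,7,9,11,13,15,17,19,21,23,25,27,29,31): 1⊕1⊕1⊕1⊕1⊕0⊕1⊕0⊕1⊕1⊕1⊕1⊕0⊕1⊕0⊕1 = 0
s2 (pos 2,3,6,7,10,11,14,15,18,19,22,23,26,27,30,31): 0⊕1⊕1⊕1⊕1⊕0⊕0⊕0⊕1⊕1⊕0⊕1⊕0⊕1⊕1⊕1 = 0
s4 (pos 4,5,6,7,12,13,14,15,20,21,22,23,28,29,30,31): 0⊕1⊕1⊕1⊕1⊕1⊕0⊕0⊕1⊕1⊕0⊕1⊕0⊕0⊕1⊕1 = 0
s8 (pos 8,9,10,11,12,13,14,15,24,25,26,27,28,29,30,31): 1⊕1⊕1⊕0⊕1⊕1⊕0⊕0⊕1⊕0⊕0⊕1⊕0⊕0⊕1⊕1 = 1
s16 (pos 16,17,18,19,20,21,22,23,24,25,26,27,28,29,30,31): 1⊕1⊕1⊕1⊕1⊕1⊕0⊕1⊕1⊕0⊕0⊕1⊕0⊕0⊕1⊕1 = 1
Syndrome s16…s1 = 11000 → error at position 24.
Flip position 24: 1010111111011001111110110010011 → 1010111111011001111110100010011

1010111111011001111110100010011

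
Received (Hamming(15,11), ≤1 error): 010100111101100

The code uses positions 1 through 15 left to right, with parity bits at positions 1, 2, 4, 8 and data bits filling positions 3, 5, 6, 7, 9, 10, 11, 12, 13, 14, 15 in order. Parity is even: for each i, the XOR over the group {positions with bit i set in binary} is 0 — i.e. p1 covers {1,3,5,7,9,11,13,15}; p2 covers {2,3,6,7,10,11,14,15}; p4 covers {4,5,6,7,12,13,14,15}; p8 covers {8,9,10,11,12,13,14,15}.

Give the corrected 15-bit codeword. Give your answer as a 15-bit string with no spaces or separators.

010100111111100

s1 (pos 1,3,5,7,9,11,13,15): 0⊕0⊕0⊕1⊕1⊕0⊕1⊕0 = 1
s2 (pos 2,3,6,7,10,11,14,15): 1⊕0⊕0⊕1⊕1⊕0⊕0⊕0 = 1
s4 (pos 4,5,6,7,12,13,14,15): 1⊕0⊕0⊕1⊕1⊕1⊕0⊕0 = 0
s8 (pos 8,9,10,11,12,13,14,15): 1⊕1⊕1⊕0⊕1⊕1⊕0⊕0 = 1
Syndrome s8…s1 = 1011 → error at position 11.
Flip position 11: 010100111101100 → 010100111111100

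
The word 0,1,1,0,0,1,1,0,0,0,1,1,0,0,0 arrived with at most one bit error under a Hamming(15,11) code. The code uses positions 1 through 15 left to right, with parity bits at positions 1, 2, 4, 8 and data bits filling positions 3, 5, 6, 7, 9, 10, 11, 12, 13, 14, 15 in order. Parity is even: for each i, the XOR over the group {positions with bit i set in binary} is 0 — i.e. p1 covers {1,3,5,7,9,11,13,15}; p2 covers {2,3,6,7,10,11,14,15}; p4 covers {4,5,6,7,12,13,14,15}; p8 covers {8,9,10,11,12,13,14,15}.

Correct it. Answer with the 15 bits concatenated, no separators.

s1 (pos 1,3,5,7,9,11,13,15): 0⊕1⊕0⊕1⊕0⊕1⊕0⊕0 = 1
s2 (pos 2,3,6,7,10,11,14,15): 1⊕1⊕1⊕1⊕0⊕1⊕0⊕0 = 1
s4 (pos 4,5,6,7,12,13,14,15): 0⊕0⊕1⊕1⊕1⊕0⊕0⊕0 = 1
s8 (pos 8,9,10,11,12,13,14,15): 0⊕0⊕0⊕1⊕1⊕0⊕0⊕0 = 0
Syndrome s8…s1 = 0111 → error at position 7.
Flip position 7: 011001100011000 → 011001000011000

011001000011000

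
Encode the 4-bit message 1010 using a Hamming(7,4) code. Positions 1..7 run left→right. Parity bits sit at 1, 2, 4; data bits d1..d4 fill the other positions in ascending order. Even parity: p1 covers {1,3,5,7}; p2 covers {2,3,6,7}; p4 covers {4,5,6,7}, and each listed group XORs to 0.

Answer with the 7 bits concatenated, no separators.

Place data at non-parity positions: p1 p2 1 p4 0 1 0
p1 (pos 1,3,5,7): XOR of data positions = 1⊕0⊕0 = 1
p2 (pos 2,3,6,7): XOR of data positions = 1⊕1⊕0 = 0
p4 (pos 4,5,6,7): XOR of data positions = 0⊕1⊕0 = 1
Codeword: 1011010

1011010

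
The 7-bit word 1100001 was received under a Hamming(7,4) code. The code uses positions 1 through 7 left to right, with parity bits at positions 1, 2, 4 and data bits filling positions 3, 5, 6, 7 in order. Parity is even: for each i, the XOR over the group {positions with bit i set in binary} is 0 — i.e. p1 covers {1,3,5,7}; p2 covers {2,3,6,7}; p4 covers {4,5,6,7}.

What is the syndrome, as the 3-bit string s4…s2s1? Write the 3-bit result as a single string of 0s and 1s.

s1 (pos 1,3,5,7): 1⊕0⊕0⊕1 = 0
s2 (pos 2,3,6,7): 1⊕0⊕0⊕1 = 0
s4 (pos 4,5,6,7): 0⊕0⊕0⊕1 = 1
Syndrome s4…s1 = 100 → error at position 4.

100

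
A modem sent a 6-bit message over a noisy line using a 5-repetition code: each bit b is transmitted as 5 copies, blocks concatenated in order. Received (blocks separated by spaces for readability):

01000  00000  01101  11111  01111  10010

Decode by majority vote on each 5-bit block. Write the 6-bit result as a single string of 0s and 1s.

001110

Block 1 (01000): 1 one → 0
Block 2 (00000): 0 ones → 0
Block 3 (01101): 3 ones → 1
Block 4 (11111): 5 ones → 1
Block 5 (01111): 4 ones → 1
Block 6 (10010): 2 ones → 0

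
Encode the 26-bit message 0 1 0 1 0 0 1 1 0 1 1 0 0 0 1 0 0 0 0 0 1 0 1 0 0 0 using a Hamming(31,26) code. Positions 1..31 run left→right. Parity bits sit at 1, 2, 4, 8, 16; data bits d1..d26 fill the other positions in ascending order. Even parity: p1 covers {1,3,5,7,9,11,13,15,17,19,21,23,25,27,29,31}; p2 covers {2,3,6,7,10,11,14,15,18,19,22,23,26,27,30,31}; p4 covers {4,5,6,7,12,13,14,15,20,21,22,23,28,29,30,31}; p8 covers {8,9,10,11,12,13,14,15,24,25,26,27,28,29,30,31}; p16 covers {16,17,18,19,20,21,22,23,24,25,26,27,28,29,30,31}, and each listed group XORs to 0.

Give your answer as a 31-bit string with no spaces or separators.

0101101000110111000100000101000

Place data at non-parity positions: p1 p2 0 p4 1 0 1 p8 0 0 1 1 0 1 1 p16 0 0 0 1 0 0 0 0 0 1 0 1 0 0 0
p1 (pos 1,3,5,7,9,11,13,15,17,19,21,23,25,27,29,31): XOR of data positions = 0⊕1⊕1⊕0⊕1⊕0⊕1⊕0⊕0⊕0⊕0⊕0⊕0⊕0⊕0 = 0
p2 (pos 2,3,6,7,10,11,14,15,18,19,22,23,26,27,30,31): XOR of data positions = 0⊕0⊕1⊕0⊕1⊕1⊕1⊕0⊕0⊕0⊕0⊕1⊕0⊕0⊕0 = 1
p4 (pos 4,5,6,7,12,13,14,15,20,21,22,23,28,29,30,31): XOR of data positions = 1⊕0⊕1⊕1⊕0⊕1⊕1⊕1⊕0⊕0⊕0⊕1⊕0⊕0⊕0 = 1
p8 (pos 8,9,10,11,12,13,14,15,24,25,26,27,28,29,30,31): XOR of data positions = 0⊕0⊕1⊕1⊕0⊕1⊕1⊕0⊕0⊕1⊕0⊕1⊕0⊕0⊕0 = 0
p16 (pos 16,17,18,19,20,21,22,23,24,25,26,27,28,29,30,31): XOR of data positions = 0⊕0⊕0⊕1⊕0⊕0⊕0⊕0⊕0⊕1⊕0⊕1⊕0⊕0⊕0 = 1
Codeword: 0101101000110111000100000101000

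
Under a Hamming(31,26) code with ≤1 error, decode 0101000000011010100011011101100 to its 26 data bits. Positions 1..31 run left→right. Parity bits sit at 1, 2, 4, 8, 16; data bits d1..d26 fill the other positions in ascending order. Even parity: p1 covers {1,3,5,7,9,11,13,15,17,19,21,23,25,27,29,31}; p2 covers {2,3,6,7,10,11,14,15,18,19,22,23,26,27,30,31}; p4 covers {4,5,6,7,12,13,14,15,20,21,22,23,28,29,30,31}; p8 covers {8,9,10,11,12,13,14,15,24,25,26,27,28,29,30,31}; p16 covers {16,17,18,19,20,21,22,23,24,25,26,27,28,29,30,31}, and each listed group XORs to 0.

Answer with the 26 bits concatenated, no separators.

s1 (pos 1,3,5,7,9,11,13,15,17,19,21,23,25,27,29,31): 0⊕0⊕0⊕0⊕0⊕0⊕1⊕1⊕1⊕0⊕1⊕0⊕1⊕0⊕1⊕0 = 0
s2 (pos 2,3,6,7,10,11,14,15,18,19,22,23,26,27,30,31): 1⊕0⊕0⊕0⊕0⊕0⊕0⊕1⊕0⊕0⊕1⊕0⊕1⊕0⊕0⊕0 = 0
s4 (pos 4,5,6,7,12,13,14,15,20,21,22,23,28,29,30,31): 1⊕0⊕0⊕0⊕1⊕1⊕0⊕1⊕0⊕1⊕1⊕0⊕1⊕1⊕0⊕0 = 0
s8 (pos 8,9,10,11,12,13,14,15,24,25,26,27,28,29,30,31): 0⊕0⊕0⊕0⊕1⊕1⊕0⊕1⊕1⊕1⊕1⊕0⊕1⊕1⊕0⊕0 = 0
s16 (pos 16,17,18,19,20,21,22,23,24,25,26,27,28,29,30,31): 0⊕1⊕0⊕0⊕0⊕1⊕1⊕0⊕1⊕1⊕1⊕0⊕1⊕1⊕0⊕0 = 0
Syndrome s16…s1 = 00000 → no error.
Read data bits from positions 3,5,6,7,9,10,11,12,13,14,15,17,18,19,20,21,22,23,24,25,26,27,28,29,30,31: 00000001101100011011101100

00000001101100011011101100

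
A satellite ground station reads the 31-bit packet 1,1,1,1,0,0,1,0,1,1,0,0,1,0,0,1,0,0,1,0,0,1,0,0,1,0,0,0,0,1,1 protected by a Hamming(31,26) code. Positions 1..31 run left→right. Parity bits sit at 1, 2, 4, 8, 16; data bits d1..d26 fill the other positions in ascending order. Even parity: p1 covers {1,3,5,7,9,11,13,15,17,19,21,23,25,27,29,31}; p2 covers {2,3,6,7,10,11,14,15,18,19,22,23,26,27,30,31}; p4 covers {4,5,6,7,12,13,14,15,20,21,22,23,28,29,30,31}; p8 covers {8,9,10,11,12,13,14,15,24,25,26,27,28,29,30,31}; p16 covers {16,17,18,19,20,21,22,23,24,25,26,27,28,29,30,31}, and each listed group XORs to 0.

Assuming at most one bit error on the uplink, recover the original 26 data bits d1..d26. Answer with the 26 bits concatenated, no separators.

10011100100001001001000011

s1 (pos 1,3,5,7,9,11,13,15,17,19,21,23,25,27,29,31): 1⊕1⊕0⊕1⊕1⊕0⊕1⊕0⊕0⊕1⊕0⊕0⊕1⊕0⊕0⊕1 = 0
s2 (pos 2,3,6,7,10,11,14,15,18,19,22,23,26,27,30,31): 1⊕1⊕0⊕1⊕1⊕0⊕0⊕0⊕0⊕1⊕1⊕0⊕0⊕0⊕1⊕1 = 0
s4 (pos 4,5,6,7,12,13,14,15,20,21,22,23,28,29,30,31): 1⊕0⊕0⊕1⊕0⊕1⊕0⊕0⊕0⊕0⊕1⊕0⊕0⊕0⊕1⊕1 = 0
s8 (pos 8,9,10,11,12,13,14,15,24,25,26,27,28,29,30,31): 0⊕1⊕1⊕0⊕0⊕1⊕0⊕0⊕0⊕1⊕0⊕0⊕0⊕0⊕1⊕1 = 0
s16 (pos 16,17,18,19,20,21,22,23,24,25,26,27,28,29,30,31): 1⊕0⊕0⊕1⊕0⊕0⊕1⊕0⊕0⊕1⊕0⊕0⊕0⊕0⊕1⊕1 = 0
Syndrome s16…s1 = 00000 → no error.
Read data bits from positions 3,5,6,7,9,10,11,12,13,14,15,17,18,19,20,21,22,23,24,25,26,27,28,29,30,31: 10011100100001001001000011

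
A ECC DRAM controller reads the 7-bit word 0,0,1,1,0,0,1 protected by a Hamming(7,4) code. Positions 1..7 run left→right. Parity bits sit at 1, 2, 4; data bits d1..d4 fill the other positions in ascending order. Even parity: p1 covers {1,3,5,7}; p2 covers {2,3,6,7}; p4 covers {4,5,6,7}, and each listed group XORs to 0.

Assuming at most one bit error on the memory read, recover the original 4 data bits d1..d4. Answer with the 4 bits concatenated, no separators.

1001

s1 (pos 1,3,5,7): 0⊕1⊕0⊕1 = 0
s2 (pos 2,3,6,7): 0⊕1⊕0⊕1 = 0
s4 (pos 4,5,6,7): 1⊕0⊕0⊕1 = 0
Syndrome s4…s1 = 000 → no error.
Read data bits from positions 3,5,6,7: 1001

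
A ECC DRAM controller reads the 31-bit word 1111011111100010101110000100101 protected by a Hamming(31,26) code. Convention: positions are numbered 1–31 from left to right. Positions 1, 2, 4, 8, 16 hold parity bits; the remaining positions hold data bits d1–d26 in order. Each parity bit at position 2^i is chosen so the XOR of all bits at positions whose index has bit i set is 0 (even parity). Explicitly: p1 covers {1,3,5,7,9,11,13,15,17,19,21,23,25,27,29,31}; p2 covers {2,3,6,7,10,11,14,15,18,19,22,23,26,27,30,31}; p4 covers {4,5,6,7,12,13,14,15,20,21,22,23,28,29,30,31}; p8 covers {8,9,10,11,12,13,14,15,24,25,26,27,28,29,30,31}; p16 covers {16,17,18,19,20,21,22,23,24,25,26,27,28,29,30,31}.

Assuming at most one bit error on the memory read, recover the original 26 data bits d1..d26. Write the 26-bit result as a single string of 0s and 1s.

s1 (pos 1,3,5,7,9,11,13,15,17,19,21,23,25,27,29,31): 1⊕1⊕0⊕1⊕1⊕1⊕0⊕1⊕1⊕1⊕1⊕0⊕0⊕0⊕1⊕1 = 1
s2 (pos 2,3,6,7,10,11,14,15,18,19,22,23,26,27,30,31): 1⊕1⊕1⊕1⊕1⊕1⊕0⊕1⊕0⊕1⊕0⊕0⊕1⊕0⊕0⊕1 = 0
s4 (pos 4,5,6,7,12,13,14,15,20,21,22,23,28,29,30,31): 1⊕0⊕1⊕1⊕0⊕0⊕0⊕1⊕1⊕1⊕0⊕0⊕0⊕1⊕0⊕1 = 0
s8 (pos 8,9,10,11,12,13,14,15,24,25,26,27,28,29,30,31): 1⊕1⊕1⊕1⊕0⊕0⊕0⊕1⊕0⊕0⊕1⊕0⊕0⊕1⊕0⊕1 = 0
s16 (pos 16,17,18,19,20,21,22,23,24,25,26,27,28,29,30,31): 0⊕1⊕0⊕1⊕1⊕1⊕0⊕0⊕0⊕0⊕1⊕0⊕0⊕1⊕0⊕1 = 1
Syndrome s16…s1 = 10001 → error at position 17.
Flip position 17: 1111011111100010101110000100101 → 1111011111100010001110000100101
Read data bits from positions 3,5,6,7,9,10,11,12,13,14,15,17,18,19,20,21,22,23,24,25,26,27,28,29,30,31: 10111110001001110000100101

10111110001001110000100101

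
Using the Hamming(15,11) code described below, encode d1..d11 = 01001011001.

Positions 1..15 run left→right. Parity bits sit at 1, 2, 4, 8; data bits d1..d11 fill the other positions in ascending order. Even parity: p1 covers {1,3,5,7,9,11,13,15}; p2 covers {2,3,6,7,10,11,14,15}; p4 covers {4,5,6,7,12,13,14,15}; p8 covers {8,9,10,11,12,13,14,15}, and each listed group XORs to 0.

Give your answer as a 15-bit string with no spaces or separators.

Place data at non-parity positions: p1 p2 0 p4 1 0 0 p8 1 0 1 1 0 0 1
p1 (pos 1,3,5,7,9,11,13,15): XOR of data positions = 0⊕1⊕0⊕1⊕1⊕0⊕1 = 0
p2 (pos 2,3,6,7,10,11,14,15): XOR of data positions = 0⊕0⊕0⊕0⊕1⊕0⊕1 = 0
p4 (pos 4,5,6,7,12,13,14,15): XOR of data positions = 1⊕0⊕0⊕1⊕0⊕0⊕1 = 1
p8 (pos 8,9,10,11,12,13,14,15): XOR of data positions = 1⊕0⊕1⊕1⊕0⊕0⊕1 = 0
Codeword: 000110001011001

000110001011001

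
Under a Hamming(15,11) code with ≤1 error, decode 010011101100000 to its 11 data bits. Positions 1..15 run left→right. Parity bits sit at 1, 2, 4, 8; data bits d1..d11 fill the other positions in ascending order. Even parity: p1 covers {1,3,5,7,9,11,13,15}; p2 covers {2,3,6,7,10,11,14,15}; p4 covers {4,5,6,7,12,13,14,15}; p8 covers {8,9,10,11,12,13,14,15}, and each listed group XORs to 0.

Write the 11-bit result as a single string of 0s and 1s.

s1 (pos 1,3,5,7,9,11,13,15): 0⊕0⊕1⊕1⊕1⊕0⊕0⊕0 = 1
s2 (pos 2,3,6,7,10,11,14,15): 1⊕0⊕1⊕1⊕1⊕0⊕0⊕0 = 0
s4 (pos 4,5,6,7,12,13,14,15): 0⊕1⊕1⊕1⊕0⊕0⊕0⊕0 = 1
s8 (pos 8,9,10,11,12,13,14,15): 0⊕1⊕1⊕0⊕0⊕0⊕0⊕0 = 0
Syndrome s8…s1 = 0101 → error at position 5.
Flip position 5: 010011101100000 → 010001101100000
Read data bits from positions 3,5,6,7,9,10,11,12,13,14,15: 00111100000

00111100000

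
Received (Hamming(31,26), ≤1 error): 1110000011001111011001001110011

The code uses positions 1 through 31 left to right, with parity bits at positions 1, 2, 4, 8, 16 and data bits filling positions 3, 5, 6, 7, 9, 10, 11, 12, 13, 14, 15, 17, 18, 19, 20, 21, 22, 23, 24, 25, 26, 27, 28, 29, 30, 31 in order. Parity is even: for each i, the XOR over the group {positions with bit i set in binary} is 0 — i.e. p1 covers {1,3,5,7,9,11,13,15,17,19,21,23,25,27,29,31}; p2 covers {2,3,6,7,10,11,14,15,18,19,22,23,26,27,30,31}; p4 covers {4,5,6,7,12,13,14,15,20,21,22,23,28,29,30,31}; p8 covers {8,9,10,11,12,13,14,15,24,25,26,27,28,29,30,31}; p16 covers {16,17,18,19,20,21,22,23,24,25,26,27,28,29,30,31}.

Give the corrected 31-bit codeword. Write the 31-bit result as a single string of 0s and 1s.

s1 (pos 1,3,5,7,9,11,13,15,17,19,21,23,25,27,29,31): 1⊕1⊕0⊕0⊕1⊕0⊕1⊕1⊕0⊕1⊕0⊕0⊕1⊕1⊕0⊕1 = 1
s2 (pos 2,3,6,7,10,11,14,15,18,19,22,23,26,27,30,31): 1⊕1⊕0⊕0⊕1⊕0⊕1⊕1⊕1⊕1⊕1⊕0⊕1⊕1⊕1⊕1 = 0
s4 (pos 4,5,6,7,12,13,14,15,20,21,22,23,28,29,30,31): 0⊕0⊕0⊕0⊕0⊕1⊕1⊕1⊕0⊕0⊕1⊕0⊕0⊕0⊕1⊕1 = 0
s8 (pos 8,9,10,11,12,13,14,15,24,25,26,27,28,29,30,31): 0⊕1⊕1⊕0⊕0⊕1⊕1⊕1⊕0⊕1⊕1⊕1⊕0⊕0⊕1⊕1 = 0
s16 (pos 16,17,18,19,20,21,22,23,24,25,26,27,28,29,30,31): 1⊕0⊕1⊕1⊕0⊕0⊕1⊕0⊕0⊕1⊕1⊕1⊕0⊕0⊕1⊕1 = 1
Syndrome s16…s1 = 10001 → error at position 17.
Flip position 17: 1110000011001111011001001110011 → 1110000011001111111001001110011

1110000011001111111001001110011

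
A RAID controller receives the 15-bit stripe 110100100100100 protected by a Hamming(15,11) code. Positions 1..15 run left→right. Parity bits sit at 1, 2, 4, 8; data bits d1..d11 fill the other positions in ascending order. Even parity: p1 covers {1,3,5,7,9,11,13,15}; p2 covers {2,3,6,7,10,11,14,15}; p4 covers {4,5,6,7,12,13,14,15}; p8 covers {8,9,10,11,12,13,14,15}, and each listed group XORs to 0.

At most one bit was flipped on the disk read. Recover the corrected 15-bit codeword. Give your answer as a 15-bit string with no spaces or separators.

110100000100100

s1 (pos 1,3,5,7,9,11,13,15): 1⊕0⊕0⊕1⊕0⊕0⊕1⊕0 = 1
s2 (pos 2,3,6,7,10,11,14,15): 1⊕0⊕0⊕1⊕1⊕0⊕0⊕0 = 1
s4 (pos 4,5,6,7,12,13,14,15): 1⊕0⊕0⊕1⊕0⊕1⊕0⊕0 = 1
s8 (pos 8,9,10,11,12,13,14,15): 0⊕0⊕1⊕0⊕0⊕1⊕0⊕0 = 0
Syndrome s8…s1 = 0111 → error at position 7.
Flip position 7: 110100100100100 → 110100000100100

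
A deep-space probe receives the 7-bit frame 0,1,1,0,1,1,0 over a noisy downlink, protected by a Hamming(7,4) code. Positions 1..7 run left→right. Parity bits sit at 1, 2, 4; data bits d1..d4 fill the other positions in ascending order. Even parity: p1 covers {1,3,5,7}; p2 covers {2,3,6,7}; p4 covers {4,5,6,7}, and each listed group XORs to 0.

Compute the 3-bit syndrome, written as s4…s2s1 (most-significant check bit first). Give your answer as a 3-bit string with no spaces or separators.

010

s1 (pos 1,3,5,7): 0⊕1⊕1⊕0 = 0
s2 (pos 2,3,6,7): 1⊕1⊕1⊕0 = 1
s4 (pos 4,5,6,7): 0⊕1⊕1⊕0 = 0
Syndrome s4…s1 = 010 → error at position 2.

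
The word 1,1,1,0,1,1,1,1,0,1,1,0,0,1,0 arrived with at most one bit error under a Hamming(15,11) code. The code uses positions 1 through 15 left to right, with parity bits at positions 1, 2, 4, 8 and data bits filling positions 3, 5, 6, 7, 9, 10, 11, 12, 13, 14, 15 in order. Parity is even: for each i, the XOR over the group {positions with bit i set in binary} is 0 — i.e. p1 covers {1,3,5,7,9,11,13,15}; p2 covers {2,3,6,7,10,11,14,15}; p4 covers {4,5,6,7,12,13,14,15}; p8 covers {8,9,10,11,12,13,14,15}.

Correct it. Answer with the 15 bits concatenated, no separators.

s1 (pos 1,3,5,7,9,11,13,15): 1⊕1⊕1⊕1⊕0⊕1⊕0⊕0 = 1
s2 (pos 2,3,6,7,10,11,14,15): 1⊕1⊕1⊕1⊕1⊕1⊕1⊕0 = 1
s4 (pos 4,5,6,7,12,13,14,15): 0⊕1⊕1⊕1⊕0⊕0⊕1⊕0 = 0
s8 (pos 8,9,10,11,12,13,14,15): 1⊕0⊕1⊕1⊕0⊕0⊕1⊕0 = 0
Syndrome s8…s1 = 0011 → error at position 3.
Flip position 3: 111011110110010 → 110011110110010

110011110110010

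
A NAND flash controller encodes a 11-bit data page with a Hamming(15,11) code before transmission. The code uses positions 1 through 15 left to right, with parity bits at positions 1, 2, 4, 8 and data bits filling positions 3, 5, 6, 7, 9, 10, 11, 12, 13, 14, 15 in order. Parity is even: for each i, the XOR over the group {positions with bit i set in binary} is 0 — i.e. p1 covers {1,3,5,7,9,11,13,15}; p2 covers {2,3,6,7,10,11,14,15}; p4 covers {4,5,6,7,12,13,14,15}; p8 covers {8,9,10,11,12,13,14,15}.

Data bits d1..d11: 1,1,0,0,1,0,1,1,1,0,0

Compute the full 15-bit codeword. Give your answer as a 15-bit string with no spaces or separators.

Place data at non-parity positions: p1 p2 1 p4 1 0 0 p8 1 0 1 1 1 0 0
p1 (pos 1,3,5,7,9,11,13,15): XOR of data positions = 1⊕1⊕0⊕1⊕1⊕1⊕0 = 1
p2 (pos 2,3,6,7,10,11,14,15): XOR of data positions = 1⊕0⊕0⊕0⊕1⊕0⊕0 = 0
p4 (pos 4,5,6,7,12,13,14,15): XOR of data positions = 1⊕0⊕0⊕1⊕1⊕0⊕0 = 1
p8 (pos 8,9,10,11,12,13,14,15): XOR of data positions = 1⊕0⊕1⊕1⊕1⊕0⊕0 = 0
Codeword: 101110001011100

101110001011100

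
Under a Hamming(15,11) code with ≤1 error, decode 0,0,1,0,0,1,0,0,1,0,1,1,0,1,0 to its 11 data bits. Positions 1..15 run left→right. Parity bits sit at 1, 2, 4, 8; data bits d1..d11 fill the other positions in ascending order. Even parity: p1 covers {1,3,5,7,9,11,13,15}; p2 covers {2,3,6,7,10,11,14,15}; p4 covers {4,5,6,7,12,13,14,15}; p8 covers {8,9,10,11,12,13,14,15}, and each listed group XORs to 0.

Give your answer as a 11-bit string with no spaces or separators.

s1 (pos 1,3,5,7,9,11,13,15): 0⊕1⊕0⊕0⊕1⊕1⊕0⊕0 = 1
s2 (pos 2,3,6,7,10,11,14,15): 0⊕1⊕1⊕0⊕0⊕1⊕1⊕0 = 0
s4 (pos 4,5,6,7,12,13,14,15): 0⊕0⊕1⊕0⊕1⊕0⊕1⊕0 = 1
s8 (pos 8,9,10,11,12,13,14,15): 0⊕1⊕0⊕1⊕1⊕0⊕1⊕0 = 0
Syndrome s8…s1 = 0101 → error at position 5.
Flip position 5: 001001001011010 → 001011001011010
Read data bits from positions 3,5,6,7,9,10,11,12,13,14,15: 11101011010

11101011010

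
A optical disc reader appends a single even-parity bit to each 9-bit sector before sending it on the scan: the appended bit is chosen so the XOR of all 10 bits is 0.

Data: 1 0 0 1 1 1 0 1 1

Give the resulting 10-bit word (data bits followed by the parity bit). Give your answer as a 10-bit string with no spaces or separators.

1001110110

XOR of the 9 data bits: 1⊕0⊕0⊕1⊕1⊕1⊕0⊕1⊕1 = 0
Parity bit = 0 (so all 10 bits XOR to 0).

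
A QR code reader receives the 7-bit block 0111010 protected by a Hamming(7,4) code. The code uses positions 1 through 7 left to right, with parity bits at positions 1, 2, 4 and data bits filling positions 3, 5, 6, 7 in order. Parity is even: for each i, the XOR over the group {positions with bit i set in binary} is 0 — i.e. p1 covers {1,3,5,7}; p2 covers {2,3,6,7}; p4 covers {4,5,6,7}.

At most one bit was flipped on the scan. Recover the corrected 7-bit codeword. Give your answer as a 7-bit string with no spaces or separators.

0101010

s1 (pos 1,3,5,7): 0⊕1⊕0⊕0 = 1
s2 (pos 2,3,6,7): 1⊕1⊕1⊕0 = 1
s4 (pos 4,5,6,7): 1⊕0⊕1⊕0 = 0
Syndrome s4…s1 = 011 → error at position 3.
Flip position 3: 0111010 → 0101010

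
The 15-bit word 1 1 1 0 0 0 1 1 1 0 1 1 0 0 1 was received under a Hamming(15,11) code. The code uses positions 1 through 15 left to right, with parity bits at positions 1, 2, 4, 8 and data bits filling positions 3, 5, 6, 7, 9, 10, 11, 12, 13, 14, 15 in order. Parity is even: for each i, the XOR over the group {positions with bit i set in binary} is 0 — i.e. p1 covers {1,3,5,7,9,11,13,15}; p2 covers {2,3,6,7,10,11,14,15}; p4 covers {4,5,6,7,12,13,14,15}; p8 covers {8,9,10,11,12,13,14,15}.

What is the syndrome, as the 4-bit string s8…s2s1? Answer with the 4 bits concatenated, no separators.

1110

s1 (pos 1,3,5,7,9,11,13,15): 1⊕1⊕0⊕1⊕1⊕1⊕0⊕1 = 0
s2 (pos 2,3,6,7,10,11,14,15): 1⊕1⊕0⊕1⊕0⊕1⊕0⊕1 = 1
s4 (pos 4,5,6,7,12,13,14,15): 0⊕0⊕0⊕1⊕1⊕0⊕0⊕1 = 1
s8 (pos 8,9,10,11,12,13,14,15): 1⊕1⊕0⊕1⊕1⊕0⊕0⊕1 = 1
Syndrome s8…s1 = 1110 → error at position 14.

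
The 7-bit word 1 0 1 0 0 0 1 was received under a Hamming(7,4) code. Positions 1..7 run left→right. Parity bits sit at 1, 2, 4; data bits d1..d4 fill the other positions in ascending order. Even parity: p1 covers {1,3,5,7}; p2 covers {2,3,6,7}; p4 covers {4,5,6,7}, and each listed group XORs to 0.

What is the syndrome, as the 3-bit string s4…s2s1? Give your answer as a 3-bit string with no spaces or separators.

s1 (pos 1,3,5,7): 1⊕1⊕0⊕1 = 1
s2 (pos 2,3,6,7): 0⊕1⊕0⊕1 = 0
s4 (pos 4,5,6,7): 0⊕0⊕0⊕1 = 1
Syndrome s4…s1 = 101 → error at position 5.

101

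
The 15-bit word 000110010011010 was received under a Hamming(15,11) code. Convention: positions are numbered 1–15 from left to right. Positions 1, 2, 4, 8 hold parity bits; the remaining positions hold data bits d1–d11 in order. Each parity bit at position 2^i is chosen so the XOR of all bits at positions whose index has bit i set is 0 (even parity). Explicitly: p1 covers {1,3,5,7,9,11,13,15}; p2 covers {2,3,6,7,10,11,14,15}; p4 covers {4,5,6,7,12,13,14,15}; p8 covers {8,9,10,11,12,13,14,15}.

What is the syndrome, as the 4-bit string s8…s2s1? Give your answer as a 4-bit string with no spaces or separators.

0000

s1 (pos 1,3,5,7,9,11,13,15): 0⊕0⊕1⊕0⊕0⊕1⊕0⊕0 = 0
s2 (pos 2,3,6,7,10,11,14,15): 0⊕0⊕0⊕0⊕0⊕1⊕1⊕0 = 0
s4 (pos 4,5,6,7,12,13,14,15): 1⊕1⊕0⊕0⊕1⊕0⊕1⊕0 = 0
s8 (pos 8,9,10,11,12,13,14,15): 1⊕0⊕0⊕1⊕1⊕0⊕1⊕0 = 0
Syndrome s8…s1 = 0000 → no error.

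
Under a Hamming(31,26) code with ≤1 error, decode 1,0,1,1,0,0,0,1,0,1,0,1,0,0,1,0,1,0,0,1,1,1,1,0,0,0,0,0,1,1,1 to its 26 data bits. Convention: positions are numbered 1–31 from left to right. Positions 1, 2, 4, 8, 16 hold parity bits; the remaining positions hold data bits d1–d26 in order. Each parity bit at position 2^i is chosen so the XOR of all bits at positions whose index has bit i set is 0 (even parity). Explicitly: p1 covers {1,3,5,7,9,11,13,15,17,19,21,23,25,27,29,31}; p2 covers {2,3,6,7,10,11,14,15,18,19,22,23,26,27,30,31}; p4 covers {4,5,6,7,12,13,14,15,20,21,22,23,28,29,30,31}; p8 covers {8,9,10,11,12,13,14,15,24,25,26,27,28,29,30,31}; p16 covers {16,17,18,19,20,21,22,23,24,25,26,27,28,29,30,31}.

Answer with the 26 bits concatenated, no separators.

10000001001100111100000111

s1 (pos 1,3,5,7,9,11,13,15,17,19,21,23,25,27,29,31): 1⊕1⊕0⊕0⊕0⊕0⊕0⊕1⊕1⊕0⊕1⊕1⊕0⊕0⊕1⊕1 = 0
s2 (pos 2,3,6,7,10,11,14,15,18,19,22,23,26,27,30,31): 0⊕1⊕0⊕0⊕1⊕0⊕0⊕1⊕0⊕0⊕1⊕1⊕0⊕0⊕1⊕1 = 1
s4 (pos 4,5,6,7,12,13,14,15,20,21,22,23,28,29,30,31): 1⊕0⊕0⊕0⊕1⊕0⊕0⊕1⊕1⊕1⊕1⊕1⊕0⊕1⊕1⊕1 = 0
s8 (pos 8,9,10,11,12,13,14,15,24,25,26,27,28,29,30,31): 1⊕0⊕1⊕0⊕1⊕0⊕0⊕1⊕0⊕0⊕0⊕0⊕0⊕1⊕1⊕1 = 1
s16 (pos 16,17,18,19,20,21,22,23,24,25,26,27,28,29,30,31): 0⊕1⊕0⊕0⊕1⊕1⊕1⊕1⊕0⊕0⊕0⊕0⊕0⊕1⊕1⊕1 = 0
Syndrome s16…s1 = 01010 → error at position 10.
Flip position 10: 1011000101010010100111100000111 → 1011000100010010100111100000111
Read data bits from positions 3,5,6,7,9,10,11,12,13,14,15,17,18,19,20,21,22,23,24,25,26,27,28,29,30,31: 10000001001100111100000111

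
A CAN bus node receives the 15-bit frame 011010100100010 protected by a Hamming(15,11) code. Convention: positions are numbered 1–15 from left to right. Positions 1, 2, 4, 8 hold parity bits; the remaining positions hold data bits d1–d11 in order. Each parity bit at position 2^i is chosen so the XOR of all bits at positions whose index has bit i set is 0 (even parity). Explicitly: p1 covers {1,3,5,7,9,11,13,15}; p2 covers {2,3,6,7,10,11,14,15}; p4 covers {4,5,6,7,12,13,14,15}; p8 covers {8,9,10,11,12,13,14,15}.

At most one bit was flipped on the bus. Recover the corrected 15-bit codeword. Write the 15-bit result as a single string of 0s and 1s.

s1 (pos 1,3,5,7,9,11,13,15): 0⊕1⊕1⊕1⊕0⊕0⊕0⊕0 = 1
s2 (pos 2,3,6,7,10,11,14,15): 1⊕1⊕0⊕1⊕1⊕0⊕1⊕0 = 1
s4 (pos 4,5,6,7,12,13,14,15): 0⊕1⊕0⊕1⊕0⊕0⊕1⊕0 = 1
s8 (pos 8,9,10,11,12,13,14,15): 0⊕0⊕1⊕0⊕0⊕0⊕1⊕0 = 0
Syndrome s8…s1 = 0111 → error at position 7.
Flip position 7: 011010100100010 → 011010000100010

011010000100010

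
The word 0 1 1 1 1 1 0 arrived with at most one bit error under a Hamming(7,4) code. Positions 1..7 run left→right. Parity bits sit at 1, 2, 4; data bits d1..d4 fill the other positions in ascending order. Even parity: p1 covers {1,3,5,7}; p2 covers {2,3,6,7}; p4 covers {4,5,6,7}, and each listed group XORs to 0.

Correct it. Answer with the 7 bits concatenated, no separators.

0111100

s1 (pos 1,3,5,7): 0⊕1⊕1⊕0 = 0
s2 (pos 2,3,6,7): 1⊕1⊕1⊕0 = 1
s4 (pos 4,5,6,7): 1⊕1⊕1⊕0 = 1
Syndrome s4…s1 = 110 → error at position 6.
Flip position 6: 0111110 → 0111100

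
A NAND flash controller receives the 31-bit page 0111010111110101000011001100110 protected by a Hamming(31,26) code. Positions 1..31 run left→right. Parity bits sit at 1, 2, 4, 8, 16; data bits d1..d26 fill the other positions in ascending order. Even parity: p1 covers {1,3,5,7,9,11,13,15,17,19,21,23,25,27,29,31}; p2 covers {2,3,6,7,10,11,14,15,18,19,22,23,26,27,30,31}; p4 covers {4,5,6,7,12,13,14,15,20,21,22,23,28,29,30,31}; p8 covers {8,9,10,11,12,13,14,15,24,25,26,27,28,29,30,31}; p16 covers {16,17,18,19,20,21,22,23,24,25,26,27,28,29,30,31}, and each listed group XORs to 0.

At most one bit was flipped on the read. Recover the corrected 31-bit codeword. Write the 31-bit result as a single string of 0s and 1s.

0111010111110101010011001100110

s1 (pos 1,3,5,7,9,11,13,15,17,19,21,23,25,27,29,31): 0⊕1⊕0⊕0⊕1⊕1⊕0⊕0⊕0⊕0⊕1⊕0⊕1⊕0⊕1⊕0 = 0
s2 (pos 2,3,6,7,10,11,14,15,18,19,22,23,26,27,30,31): 1⊕1⊕1⊕0⊕1⊕1⊕1⊕0⊕0⊕0⊕1⊕0⊕1⊕0⊕1⊕0 = 1
s4 (pos 4,5,6,7,12,13,14,15,20,21,22,23,28,29,30,31): 1⊕0⊕1⊕0⊕1⊕0⊕1⊕0⊕0⊕1⊕1⊕0⊕0⊕1⊕1⊕0 = 0
s8 (pos 8,9,10,11,12,13,14,15,24,25,26,27,28,29,30,31): 1⊕1⊕1⊕1⊕1⊕0⊕1⊕0⊕0⊕1⊕1⊕0⊕0⊕1⊕1⊕0 = 0
s16 (pos 16,17,18,19,20,21,22,23,24,25,26,27,28,29,30,31): 1⊕0⊕0⊕0⊕0⊕1⊕1⊕0⊕0⊕1⊕1⊕0⊕0⊕1⊕1⊕0 = 1
Syndrome s16…s1 = 10010 → error at position 18.
Flip position 18: 0111010111110101000011001100110 → 0111010111110101010011001100110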